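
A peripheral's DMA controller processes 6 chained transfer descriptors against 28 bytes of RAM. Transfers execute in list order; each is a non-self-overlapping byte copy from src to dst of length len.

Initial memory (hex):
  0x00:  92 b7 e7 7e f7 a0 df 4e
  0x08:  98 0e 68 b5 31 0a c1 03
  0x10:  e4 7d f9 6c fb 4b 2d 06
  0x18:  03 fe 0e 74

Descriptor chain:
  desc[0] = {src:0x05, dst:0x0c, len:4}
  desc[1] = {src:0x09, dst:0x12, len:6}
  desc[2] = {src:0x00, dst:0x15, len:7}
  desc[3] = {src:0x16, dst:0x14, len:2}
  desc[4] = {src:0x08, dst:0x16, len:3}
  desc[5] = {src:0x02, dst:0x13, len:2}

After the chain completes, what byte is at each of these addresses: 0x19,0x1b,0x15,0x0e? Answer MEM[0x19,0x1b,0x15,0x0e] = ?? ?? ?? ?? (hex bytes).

#0 dst[0x0c+4] := {0xa0,0xdf,0x4e,0x98}
#1 dst[0x12+6] := {0x0e,0x68,0xb5,0xa0,0xdf,0x4e}
#2 dst[0x15+7] := {0x92,0xb7,0xe7,0x7e,0xf7,0xa0,0xdf}
#3 dst[0x14+2] := {0xb7,0xe7}
#4 dst[0x16+3] := {0x98,0x0e,0x68}
#5 dst[0x13+2] := {0xe7,0x7e}
query mem[0x19]=0xf7, mem[0x1b]=0xdf, mem[0x15]=0xe7, mem[0x0e]=0x4e

MEM[0x19,0x1b,0x15,0x0e] = f7 df e7 4e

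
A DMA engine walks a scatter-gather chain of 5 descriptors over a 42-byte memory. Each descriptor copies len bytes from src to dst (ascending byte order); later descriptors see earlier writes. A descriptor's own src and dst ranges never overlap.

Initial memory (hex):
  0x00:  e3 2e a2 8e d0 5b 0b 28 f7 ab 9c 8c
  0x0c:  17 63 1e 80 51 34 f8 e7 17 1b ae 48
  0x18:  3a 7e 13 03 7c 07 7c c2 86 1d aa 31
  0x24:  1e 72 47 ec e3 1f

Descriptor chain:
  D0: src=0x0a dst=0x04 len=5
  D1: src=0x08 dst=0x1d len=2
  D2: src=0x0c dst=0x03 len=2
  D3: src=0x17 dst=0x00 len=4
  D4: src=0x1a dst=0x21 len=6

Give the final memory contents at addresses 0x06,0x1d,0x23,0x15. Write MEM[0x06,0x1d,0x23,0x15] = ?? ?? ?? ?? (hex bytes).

[0] 0x0a->0x04 len=5 : 9c 8c 17 63 1e
[1] 0x08->0x1d len=2 : 1e ab
[2] 0x0c->0x03 len=2 : 17 63
[3] 0x17->0x00 len=4 : 48 3a 7e 13
[4] 0x1a->0x21 len=6 : 13 03 7c 1e ab c2
query mem[0x06]=0x17, mem[0x1d]=0x1e, mem[0x23]=0x7c, mem[0x15]=0x1b

MEM[0x06,0x1d,0x23,0x15] = 17 1e 7c 1b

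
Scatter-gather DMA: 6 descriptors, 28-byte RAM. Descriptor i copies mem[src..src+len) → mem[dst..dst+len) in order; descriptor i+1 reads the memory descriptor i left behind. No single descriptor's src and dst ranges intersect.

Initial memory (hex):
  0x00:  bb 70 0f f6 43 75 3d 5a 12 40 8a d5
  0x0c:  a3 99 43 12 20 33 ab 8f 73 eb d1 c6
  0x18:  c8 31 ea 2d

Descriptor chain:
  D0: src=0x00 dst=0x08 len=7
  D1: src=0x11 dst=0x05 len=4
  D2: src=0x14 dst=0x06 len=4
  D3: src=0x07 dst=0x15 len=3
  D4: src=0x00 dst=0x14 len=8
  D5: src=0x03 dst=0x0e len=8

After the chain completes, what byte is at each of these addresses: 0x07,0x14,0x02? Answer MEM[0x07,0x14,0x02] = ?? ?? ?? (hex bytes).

MEM[0x07,0x14,0x02] = eb c6 0f

  after D0: wrote 7B at 0x08 = bb700ff643753d
  after D1: wrote 4B at 0x05 = 33ab8f73
  after D2: wrote 4B at 0x06 = 73ebd1c6
  after D3: wrote 3B at 0x15 = ebd1c6
  after D4: wrote 8B at 0x14 = bb700ff6433373eb
  after D5: wrote 8B at 0x0e = f6433373ebd1c60f
query mem[0x07]=0xeb, mem[0x14]=0xc6, mem[0x02]=0x0f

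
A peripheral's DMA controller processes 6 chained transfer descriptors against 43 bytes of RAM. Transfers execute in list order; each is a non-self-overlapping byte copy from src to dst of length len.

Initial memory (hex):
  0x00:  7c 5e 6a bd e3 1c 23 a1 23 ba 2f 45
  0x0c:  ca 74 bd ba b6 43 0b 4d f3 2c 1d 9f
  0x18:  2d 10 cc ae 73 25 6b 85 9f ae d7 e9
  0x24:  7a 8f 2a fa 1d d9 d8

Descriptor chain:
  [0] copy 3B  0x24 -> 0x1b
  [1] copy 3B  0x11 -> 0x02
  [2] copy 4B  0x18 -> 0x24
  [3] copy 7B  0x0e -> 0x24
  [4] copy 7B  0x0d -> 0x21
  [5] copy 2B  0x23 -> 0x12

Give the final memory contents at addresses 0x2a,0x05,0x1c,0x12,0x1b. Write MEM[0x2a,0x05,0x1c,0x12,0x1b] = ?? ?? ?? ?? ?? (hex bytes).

  after D0: wrote 3B at 0x1b = 7a8f2a
  after D1: wrote 3B at 0x02 = 430b4d
  after D2: wrote 4B at 0x24 = 2d10cc7a
  after D3: wrote 7B at 0x24 = bdbab6430b4df3
  after D4: wrote 7B at 0x21 = 74bdbab6430b4d
  after D5: wrote 2B at 0x12 = bab6
query mem[0x2a]=0xf3, mem[0x05]=0x1c, mem[0x1c]=0x8f, mem[0x12]=0xba, mem[0x1b]=0x7a

MEM[0x2a,0x05,0x1c,0x12,0x1b] = f3 1c 8f ba 7a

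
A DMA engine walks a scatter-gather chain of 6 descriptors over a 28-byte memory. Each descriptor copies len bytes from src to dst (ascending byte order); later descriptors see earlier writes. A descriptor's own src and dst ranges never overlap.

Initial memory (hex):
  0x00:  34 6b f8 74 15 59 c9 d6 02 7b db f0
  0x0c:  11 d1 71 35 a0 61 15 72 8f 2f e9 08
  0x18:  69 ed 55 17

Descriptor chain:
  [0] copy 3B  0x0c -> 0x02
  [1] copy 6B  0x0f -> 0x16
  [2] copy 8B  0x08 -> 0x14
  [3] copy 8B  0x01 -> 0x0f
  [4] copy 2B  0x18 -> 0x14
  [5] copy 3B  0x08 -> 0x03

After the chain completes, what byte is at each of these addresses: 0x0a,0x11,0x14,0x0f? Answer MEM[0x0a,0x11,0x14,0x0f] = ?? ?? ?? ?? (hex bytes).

MEM[0x0a,0x11,0x14,0x0f] = db d1 11 6b

[0] 0x0c->0x02 len=3 : 11 d1 71
[1] 0x0f->0x16 len=6 : 35 a0 61 15 72 8f
[2] 0x08->0x14 len=8 : 02 7b db f0 11 d1 71 35
[3] 0x01->0x0f len=8 : 6b 11 d1 71 59 c9 d6 02
[4] 0x18->0x14 len=2 : 11 d1
[5] 0x08->0x03 len=3 : 02 7b db
query mem[0x0a]=0xdb, mem[0x11]=0xd1, mem[0x14]=0x11, mem[0x0f]=0x6b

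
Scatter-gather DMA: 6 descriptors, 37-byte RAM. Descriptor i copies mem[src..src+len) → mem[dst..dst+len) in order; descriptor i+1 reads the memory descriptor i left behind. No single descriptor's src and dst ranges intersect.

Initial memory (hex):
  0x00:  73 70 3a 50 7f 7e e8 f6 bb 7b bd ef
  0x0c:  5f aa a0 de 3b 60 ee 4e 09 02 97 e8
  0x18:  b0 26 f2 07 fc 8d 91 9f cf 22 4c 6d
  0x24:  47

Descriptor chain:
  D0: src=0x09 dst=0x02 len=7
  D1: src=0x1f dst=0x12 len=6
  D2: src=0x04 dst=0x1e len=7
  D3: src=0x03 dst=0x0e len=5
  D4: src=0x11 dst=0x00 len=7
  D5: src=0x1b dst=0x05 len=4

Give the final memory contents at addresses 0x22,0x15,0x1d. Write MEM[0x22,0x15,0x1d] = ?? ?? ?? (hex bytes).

  after D0: wrote 7B at 0x02 = 7bbdef5faaa0de
  after D1: wrote 6B at 0x12 = 9fcf224c6d47
  after D2: wrote 7B at 0x1e = ef5faaa0de7bbd
  after D3: wrote 5B at 0x0e = bdef5faaa0
  after D4: wrote 7B at 0x00 = aaa0cf224c6d47
  after D5: wrote 4B at 0x05 = 07fc8def
query mem[0x22]=0xde, mem[0x15]=0x4c, mem[0x1d]=0x8d

MEM[0x22,0x15,0x1d] = de 4c 8d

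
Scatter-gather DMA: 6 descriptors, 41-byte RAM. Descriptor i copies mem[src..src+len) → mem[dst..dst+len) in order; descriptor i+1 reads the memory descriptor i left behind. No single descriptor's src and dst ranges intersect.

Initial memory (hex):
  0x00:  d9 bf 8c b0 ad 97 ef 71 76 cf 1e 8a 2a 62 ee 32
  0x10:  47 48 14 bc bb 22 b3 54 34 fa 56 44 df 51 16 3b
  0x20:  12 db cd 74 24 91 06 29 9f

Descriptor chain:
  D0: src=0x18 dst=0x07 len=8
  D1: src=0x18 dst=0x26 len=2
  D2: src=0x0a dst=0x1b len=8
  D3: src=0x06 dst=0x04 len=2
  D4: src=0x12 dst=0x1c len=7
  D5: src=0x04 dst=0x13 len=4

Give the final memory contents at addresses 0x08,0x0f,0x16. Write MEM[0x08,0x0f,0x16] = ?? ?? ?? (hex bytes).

MEM[0x08,0x0f,0x16] = fa 32 34

#0 dst[0x07+8] := {0x34,0xfa,0x56,0x44,0xdf,0x51,0x16,0x3b}
#1 dst[0x26+2] := {0x34,0xfa}
#2 dst[0x1b+8] := {0x44,0xdf,0x51,0x16,0x3b,0x32,0x47,0x48}
#3 dst[0x04+2] := {0xef,0x34}
#4 dst[0x1c+7] := {0x14,0xbc,0xbb,0x22,0xb3,0x54,0x34}
#5 dst[0x13+4] := {0xef,0x34,0xef,0x34}
query mem[0x08]=0xfa, mem[0x0f]=0x32, mem[0x16]=0x34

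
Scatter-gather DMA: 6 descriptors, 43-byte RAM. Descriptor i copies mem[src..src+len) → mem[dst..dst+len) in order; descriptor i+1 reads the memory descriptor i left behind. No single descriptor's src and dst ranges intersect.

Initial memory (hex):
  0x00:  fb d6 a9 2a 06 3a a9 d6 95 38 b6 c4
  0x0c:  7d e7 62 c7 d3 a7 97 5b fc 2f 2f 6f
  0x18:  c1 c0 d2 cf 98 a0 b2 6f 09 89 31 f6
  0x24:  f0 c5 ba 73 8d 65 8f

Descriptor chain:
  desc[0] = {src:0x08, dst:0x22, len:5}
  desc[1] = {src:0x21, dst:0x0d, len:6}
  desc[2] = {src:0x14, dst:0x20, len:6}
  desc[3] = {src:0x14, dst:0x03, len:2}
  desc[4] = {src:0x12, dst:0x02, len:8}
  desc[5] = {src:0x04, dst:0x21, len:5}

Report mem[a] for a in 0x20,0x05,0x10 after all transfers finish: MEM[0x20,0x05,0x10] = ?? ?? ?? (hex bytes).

MEM[0x20,0x05,0x10] = fc 2f b6

[0] 0x08->0x22 len=5 : 95 38 b6 c4 7d
[1] 0x21->0x0d len=6 : 89 95 38 b6 c4 7d
[2] 0x14->0x20 len=6 : fc 2f 2f 6f c1 c0
[3] 0x14->0x03 len=2 : fc 2f
[4] 0x12->0x02 len=8 : 7d 5b fc 2f 2f 6f c1 c0
[5] 0x04->0x21 len=5 : fc 2f 2f 6f c1
query mem[0x20]=0xfc, mem[0x05]=0x2f, mem[0x10]=0xb6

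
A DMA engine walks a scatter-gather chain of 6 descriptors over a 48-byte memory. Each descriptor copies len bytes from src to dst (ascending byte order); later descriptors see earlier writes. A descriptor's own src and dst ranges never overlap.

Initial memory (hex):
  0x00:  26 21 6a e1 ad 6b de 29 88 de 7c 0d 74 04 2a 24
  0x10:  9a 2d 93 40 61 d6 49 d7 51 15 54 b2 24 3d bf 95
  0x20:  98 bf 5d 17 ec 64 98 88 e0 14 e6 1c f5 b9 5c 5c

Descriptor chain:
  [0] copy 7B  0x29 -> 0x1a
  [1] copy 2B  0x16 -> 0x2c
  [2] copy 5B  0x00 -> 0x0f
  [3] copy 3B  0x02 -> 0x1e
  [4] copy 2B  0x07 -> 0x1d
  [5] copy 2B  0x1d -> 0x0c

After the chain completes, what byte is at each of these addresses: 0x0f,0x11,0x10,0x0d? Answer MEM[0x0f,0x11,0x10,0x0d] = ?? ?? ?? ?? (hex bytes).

MEM[0x0f,0x11,0x10,0x0d] = 26 6a 21 88

D0: mem[0x1a..0x20] <- [14 e6 1c f5 b9 5c 5c]
D1: mem[0x2c..0x2d] <- [49 d7]
D2: mem[0x0f..0x13] <- [26 21 6a e1 ad]
D3: mem[0x1e..0x20] <- [6a e1 ad]
D4: mem[0x1d..0x1e] <- [29 88]
D5: mem[0x0c..0x0d] <- [29 88]
query mem[0x0f]=0x26, mem[0x11]=0x6a, mem[0x10]=0x21, mem[0x0d]=0x88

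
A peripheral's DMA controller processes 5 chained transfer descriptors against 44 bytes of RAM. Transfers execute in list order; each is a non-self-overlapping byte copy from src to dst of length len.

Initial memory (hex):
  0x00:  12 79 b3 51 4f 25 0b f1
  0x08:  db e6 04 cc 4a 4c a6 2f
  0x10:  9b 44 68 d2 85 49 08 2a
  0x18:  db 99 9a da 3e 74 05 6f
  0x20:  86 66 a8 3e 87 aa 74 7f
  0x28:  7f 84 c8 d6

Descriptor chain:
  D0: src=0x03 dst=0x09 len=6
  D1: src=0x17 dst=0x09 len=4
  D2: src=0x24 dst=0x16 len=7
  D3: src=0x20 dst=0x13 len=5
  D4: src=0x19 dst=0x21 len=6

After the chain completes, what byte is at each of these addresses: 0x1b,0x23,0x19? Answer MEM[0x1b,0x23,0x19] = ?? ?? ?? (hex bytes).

MEM[0x1b,0x23,0x19] = 84 84 7f

  after D0: wrote 6B at 0x09 = 514f250bf1db
  after D1: wrote 4B at 0x09 = 2adb999a
  after D2: wrote 7B at 0x16 = 87aa747f7f84c8
  after D3: wrote 5B at 0x13 = 8666a83e87
  after D4: wrote 6B at 0x21 = 7f7f84c87405
query mem[0x1b]=0x84, mem[0x23]=0x84, mem[0x19]=0x7f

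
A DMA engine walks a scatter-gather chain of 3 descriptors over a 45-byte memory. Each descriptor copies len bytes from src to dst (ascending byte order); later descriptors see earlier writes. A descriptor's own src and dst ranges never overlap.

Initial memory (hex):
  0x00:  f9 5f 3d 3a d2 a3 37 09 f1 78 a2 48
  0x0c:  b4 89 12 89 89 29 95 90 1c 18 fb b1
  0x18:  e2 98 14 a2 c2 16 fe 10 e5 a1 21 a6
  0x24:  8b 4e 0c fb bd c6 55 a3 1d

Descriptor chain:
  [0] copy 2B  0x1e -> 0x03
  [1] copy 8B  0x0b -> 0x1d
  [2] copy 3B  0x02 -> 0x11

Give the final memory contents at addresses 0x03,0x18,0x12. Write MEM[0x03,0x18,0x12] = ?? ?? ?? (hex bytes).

MEM[0x03,0x18,0x12] = fe e2 fe

[0] 0x1e->0x03 len=2 : fe 10
[1] 0x0b->0x1d len=8 : 48 b4 89 12 89 89 29 95
[2] 0x02->0x11 len=3 : 3d fe 10
query mem[0x03]=0xfe, mem[0x18]=0xe2, mem[0x12]=0xfe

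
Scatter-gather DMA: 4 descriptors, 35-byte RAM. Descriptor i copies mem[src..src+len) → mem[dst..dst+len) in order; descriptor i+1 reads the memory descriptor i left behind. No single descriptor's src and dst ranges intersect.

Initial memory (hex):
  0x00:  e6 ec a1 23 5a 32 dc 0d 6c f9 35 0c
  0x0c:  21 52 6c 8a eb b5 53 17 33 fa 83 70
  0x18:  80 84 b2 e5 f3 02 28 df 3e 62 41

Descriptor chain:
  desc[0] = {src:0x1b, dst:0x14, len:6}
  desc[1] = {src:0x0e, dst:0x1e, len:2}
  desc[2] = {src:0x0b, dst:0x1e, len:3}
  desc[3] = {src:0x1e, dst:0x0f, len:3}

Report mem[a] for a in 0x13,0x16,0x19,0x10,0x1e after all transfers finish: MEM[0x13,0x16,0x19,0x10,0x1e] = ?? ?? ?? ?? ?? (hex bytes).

  after D0: wrote 6B at 0x14 = e5f30228df3e
  after D1: wrote 2B at 0x1e = 6c8a
  after D2: wrote 3B at 0x1e = 0c2152
  after D3: wrote 3B at 0x0f = 0c2152
query mem[0x13]=0x17, mem[0x16]=0x02, mem[0x19]=0x3e, mem[0x10]=0x21, mem[0x1e]=0x0c

MEM[0x13,0x16,0x19,0x10,0x1e] = 17 02 3e 21 0c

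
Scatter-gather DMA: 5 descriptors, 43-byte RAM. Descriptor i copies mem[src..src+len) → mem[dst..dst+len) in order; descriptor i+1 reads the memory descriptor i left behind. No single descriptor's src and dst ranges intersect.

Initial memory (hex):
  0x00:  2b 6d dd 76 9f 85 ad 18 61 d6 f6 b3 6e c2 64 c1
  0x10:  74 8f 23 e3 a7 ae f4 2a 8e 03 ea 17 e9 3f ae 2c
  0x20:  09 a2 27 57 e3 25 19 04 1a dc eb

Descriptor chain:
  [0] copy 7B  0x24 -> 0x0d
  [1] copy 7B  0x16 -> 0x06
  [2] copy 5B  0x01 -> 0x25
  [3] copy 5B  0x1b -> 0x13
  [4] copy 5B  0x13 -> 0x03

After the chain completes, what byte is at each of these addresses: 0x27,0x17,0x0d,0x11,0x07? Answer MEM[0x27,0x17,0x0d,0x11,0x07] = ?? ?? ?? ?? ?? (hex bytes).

  after D0: wrote 7B at 0x0d = e32519041adceb
  after D1: wrote 7B at 0x06 = f42a8e03ea17e9
  after D2: wrote 5B at 0x25 = 6ddd769f85
  after D3: wrote 5B at 0x13 = 17e93fae2c
  after D4: wrote 5B at 0x03 = 17e93fae2c
query mem[0x27]=0x76, mem[0x17]=0x2c, mem[0x0d]=0xe3, mem[0x11]=0x1a, mem[0x07]=0x2c

MEM[0x27,0x17,0x0d,0x11,0x07] = 76 2c e3 1a 2c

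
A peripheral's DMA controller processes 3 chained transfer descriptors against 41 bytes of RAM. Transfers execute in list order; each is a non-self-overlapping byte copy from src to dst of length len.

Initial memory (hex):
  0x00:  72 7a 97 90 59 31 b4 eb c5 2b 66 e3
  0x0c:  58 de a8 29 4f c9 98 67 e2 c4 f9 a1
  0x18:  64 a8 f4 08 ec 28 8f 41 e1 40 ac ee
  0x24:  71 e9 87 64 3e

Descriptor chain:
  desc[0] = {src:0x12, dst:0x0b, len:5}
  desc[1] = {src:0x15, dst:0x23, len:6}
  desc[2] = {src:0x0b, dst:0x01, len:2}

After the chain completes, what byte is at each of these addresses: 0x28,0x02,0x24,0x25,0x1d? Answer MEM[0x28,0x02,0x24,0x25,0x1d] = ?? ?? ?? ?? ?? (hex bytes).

MEM[0x28,0x02,0x24,0x25,0x1d] = f4 67 f9 a1 28

#0 dst[0x0b+5] := {0x98,0x67,0xe2,0xc4,0xf9}
#1 dst[0x23+6] := {0xc4,0xf9,0xa1,0x64,0xa8,0xf4}
#2 dst[0x01+2] := {0x98,0x67}
query mem[0x28]=0xf4, mem[0x02]=0x67, mem[0x24]=0xf9, mem[0x25]=0xa1, mem[0x1d]=0x28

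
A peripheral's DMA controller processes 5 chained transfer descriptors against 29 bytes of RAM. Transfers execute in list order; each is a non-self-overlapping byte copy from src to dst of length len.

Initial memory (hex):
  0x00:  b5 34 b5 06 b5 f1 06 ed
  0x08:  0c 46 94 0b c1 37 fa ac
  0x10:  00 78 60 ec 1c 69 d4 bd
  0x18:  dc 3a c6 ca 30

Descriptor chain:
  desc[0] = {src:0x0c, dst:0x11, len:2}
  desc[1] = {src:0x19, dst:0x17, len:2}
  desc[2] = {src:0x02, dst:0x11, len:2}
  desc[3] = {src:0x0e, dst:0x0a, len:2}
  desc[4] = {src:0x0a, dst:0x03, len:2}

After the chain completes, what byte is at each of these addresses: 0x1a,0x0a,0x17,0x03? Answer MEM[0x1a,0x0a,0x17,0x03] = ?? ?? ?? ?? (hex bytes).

MEM[0x1a,0x0a,0x17,0x03] = c6 fa 3a fa

  after D0: wrote 2B at 0x11 = c137
  after D1: wrote 2B at 0x17 = 3ac6
  after D2: wrote 2B at 0x11 = b506
  after D3: wrote 2B at 0x0a = faac
  after D4: wrote 2B at 0x03 = faac
query mem[0x1a]=0xc6, mem[0x0a]=0xfa, mem[0x17]=0x3a, mem[0x03]=0xfa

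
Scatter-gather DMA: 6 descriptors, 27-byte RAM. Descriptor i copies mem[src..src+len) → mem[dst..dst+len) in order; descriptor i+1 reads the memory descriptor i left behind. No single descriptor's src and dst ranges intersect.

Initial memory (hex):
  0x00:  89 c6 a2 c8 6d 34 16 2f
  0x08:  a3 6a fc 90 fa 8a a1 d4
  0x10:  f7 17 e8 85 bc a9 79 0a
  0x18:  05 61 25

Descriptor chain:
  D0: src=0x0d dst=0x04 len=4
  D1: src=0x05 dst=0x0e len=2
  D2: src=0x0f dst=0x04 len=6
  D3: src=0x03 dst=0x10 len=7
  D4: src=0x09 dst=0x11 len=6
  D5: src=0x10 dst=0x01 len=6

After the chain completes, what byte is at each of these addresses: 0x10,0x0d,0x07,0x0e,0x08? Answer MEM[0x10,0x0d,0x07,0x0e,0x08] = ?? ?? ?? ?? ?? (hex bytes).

MEM[0x10,0x0d,0x07,0x0e,0x08] = c8 8a e8 a1 85

D0: mem[0x04..0x07] <- [8a a1 d4 f7]
D1: mem[0x0e..0x0f] <- [a1 d4]
D2: mem[0x04..0x09] <- [d4 f7 17 e8 85 bc]
D3: mem[0x10..0x16] <- [c8 d4 f7 17 e8 85 bc]
D4: mem[0x11..0x16] <- [bc fc 90 fa 8a a1]
D5: mem[0x01..0x06] <- [c8 bc fc 90 fa 8a]
query mem[0x10]=0xc8, mem[0x0d]=0x8a, mem[0x07]=0xe8, mem[0x0e]=0xa1, mem[0x08]=0x85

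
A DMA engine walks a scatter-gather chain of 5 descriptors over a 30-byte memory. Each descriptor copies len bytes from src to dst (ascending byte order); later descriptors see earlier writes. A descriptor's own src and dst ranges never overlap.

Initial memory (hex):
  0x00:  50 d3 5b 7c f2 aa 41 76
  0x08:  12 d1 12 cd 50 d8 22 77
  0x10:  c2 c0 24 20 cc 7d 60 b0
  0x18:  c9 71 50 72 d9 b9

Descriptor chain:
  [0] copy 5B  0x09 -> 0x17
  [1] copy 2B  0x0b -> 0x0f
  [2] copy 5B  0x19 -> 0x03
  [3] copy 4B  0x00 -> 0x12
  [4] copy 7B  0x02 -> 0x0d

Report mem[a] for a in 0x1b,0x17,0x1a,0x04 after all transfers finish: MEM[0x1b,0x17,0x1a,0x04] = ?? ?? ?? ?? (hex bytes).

[0] 0x09->0x17 len=5 : d1 12 cd 50 d8
[1] 0x0b->0x0f len=2 : cd 50
[2] 0x19->0x03 len=5 : cd 50 d8 d9 b9
[3] 0x00->0x12 len=4 : 50 d3 5b cd
[4] 0x02->0x0d len=7 : 5b cd 50 d8 d9 b9 12
query mem[0x1b]=0xd8, mem[0x17]=0xd1, mem[0x1a]=0x50, mem[0x04]=0x50

MEM[0x1b,0x17,0x1a,0x04] = d8 d1 50 50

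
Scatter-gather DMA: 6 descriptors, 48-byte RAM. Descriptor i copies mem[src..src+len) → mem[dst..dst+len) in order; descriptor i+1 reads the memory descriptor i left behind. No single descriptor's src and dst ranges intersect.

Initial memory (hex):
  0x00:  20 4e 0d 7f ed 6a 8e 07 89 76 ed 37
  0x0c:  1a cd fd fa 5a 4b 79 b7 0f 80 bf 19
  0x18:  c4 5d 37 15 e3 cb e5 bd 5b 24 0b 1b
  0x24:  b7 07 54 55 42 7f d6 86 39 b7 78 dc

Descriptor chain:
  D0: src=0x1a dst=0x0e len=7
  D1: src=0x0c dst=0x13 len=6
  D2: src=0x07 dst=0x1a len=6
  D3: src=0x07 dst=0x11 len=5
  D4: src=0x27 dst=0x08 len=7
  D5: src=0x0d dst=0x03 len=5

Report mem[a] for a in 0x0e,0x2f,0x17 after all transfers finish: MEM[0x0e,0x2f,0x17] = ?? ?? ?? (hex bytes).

MEM[0x0e,0x2f,0x17] = b7 dc e3

D0: mem[0x0e..0x14] <- [37 15 e3 cb e5 bd 5b]
D1: mem[0x13..0x18] <- [1a cd 37 15 e3 cb]
D2: mem[0x1a..0x1f] <- [07 89 76 ed 37 1a]
D3: mem[0x11..0x15] <- [07 89 76 ed 37]
D4: mem[0x08..0x0e] <- [55 42 7f d6 86 39 b7]
D5: mem[0x03..0x07] <- [39 b7 15 e3 07]
query mem[0x0e]=0xb7, mem[0x2f]=0xdc, mem[0x17]=0xe3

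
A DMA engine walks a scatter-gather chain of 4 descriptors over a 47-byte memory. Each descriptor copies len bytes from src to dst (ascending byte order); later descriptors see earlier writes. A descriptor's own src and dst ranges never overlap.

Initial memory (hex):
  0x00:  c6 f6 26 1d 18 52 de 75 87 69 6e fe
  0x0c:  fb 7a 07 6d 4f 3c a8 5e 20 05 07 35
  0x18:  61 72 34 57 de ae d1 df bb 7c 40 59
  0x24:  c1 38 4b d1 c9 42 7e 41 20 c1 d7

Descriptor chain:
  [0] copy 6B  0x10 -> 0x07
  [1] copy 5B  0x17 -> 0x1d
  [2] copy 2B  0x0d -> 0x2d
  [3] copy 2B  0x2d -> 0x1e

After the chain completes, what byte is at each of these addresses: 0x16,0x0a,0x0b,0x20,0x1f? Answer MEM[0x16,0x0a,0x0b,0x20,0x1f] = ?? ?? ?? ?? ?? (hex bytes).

D0: mem[0x07..0x0c] <- [4f 3c a8 5e 20 05]
D1: mem[0x1d..0x21] <- [35 61 72 34 57]
D2: mem[0x2d..0x2e] <- [7a 07]
D3: mem[0x1e..0x1f] <- [7a 07]
query mem[0x16]=0x07, mem[0x0a]=0x5e, mem[0x0b]=0x20, mem[0x20]=0x34, mem[0x1f]=0x07

MEM[0x16,0x0a,0x0b,0x20,0x1f] = 07 5e 20 34 07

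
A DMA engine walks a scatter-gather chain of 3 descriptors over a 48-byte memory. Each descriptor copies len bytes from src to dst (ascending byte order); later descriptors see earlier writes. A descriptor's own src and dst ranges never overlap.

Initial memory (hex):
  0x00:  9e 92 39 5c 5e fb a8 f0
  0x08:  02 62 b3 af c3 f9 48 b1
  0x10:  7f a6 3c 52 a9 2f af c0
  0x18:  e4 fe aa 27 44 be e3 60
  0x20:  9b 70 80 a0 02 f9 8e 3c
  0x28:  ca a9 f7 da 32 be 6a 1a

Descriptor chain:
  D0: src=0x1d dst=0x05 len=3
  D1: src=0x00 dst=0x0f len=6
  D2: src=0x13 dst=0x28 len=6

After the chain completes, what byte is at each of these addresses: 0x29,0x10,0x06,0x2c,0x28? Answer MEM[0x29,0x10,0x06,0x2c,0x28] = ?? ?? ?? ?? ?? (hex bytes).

  after D0: wrote 3B at 0x05 = bee360
  after D1: wrote 6B at 0x0f = 9e92395c5ebe
  after D2: wrote 6B at 0x28 = 5ebe2fafc0e4
query mem[0x29]=0xbe, mem[0x10]=0x92, mem[0x06]=0xe3, mem[0x2c]=0xc0, mem[0x28]=0x5e

MEM[0x29,0x10,0x06,0x2c,0x28] = be 92 e3 c0 5e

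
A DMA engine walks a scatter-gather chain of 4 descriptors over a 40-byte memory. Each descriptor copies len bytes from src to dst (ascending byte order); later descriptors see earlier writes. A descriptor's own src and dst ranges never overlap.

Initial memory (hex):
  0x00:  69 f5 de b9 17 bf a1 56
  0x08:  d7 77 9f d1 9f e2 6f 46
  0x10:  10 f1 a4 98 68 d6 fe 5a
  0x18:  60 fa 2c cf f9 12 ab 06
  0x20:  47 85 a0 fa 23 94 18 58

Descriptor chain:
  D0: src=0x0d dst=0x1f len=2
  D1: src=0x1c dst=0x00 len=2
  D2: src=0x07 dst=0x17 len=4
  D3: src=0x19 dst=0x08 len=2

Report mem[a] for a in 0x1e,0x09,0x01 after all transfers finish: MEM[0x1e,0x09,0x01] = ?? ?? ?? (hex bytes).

MEM[0x1e,0x09,0x01] = ab 9f 12

  after D0: wrote 2B at 0x1f = e26f
  after D1: wrote 2B at 0x00 = f912
  after D2: wrote 4B at 0x17 = 56d7779f
  after D3: wrote 2B at 0x08 = 779f
query mem[0x1e]=0xab, mem[0x09]=0x9f, mem[0x01]=0x12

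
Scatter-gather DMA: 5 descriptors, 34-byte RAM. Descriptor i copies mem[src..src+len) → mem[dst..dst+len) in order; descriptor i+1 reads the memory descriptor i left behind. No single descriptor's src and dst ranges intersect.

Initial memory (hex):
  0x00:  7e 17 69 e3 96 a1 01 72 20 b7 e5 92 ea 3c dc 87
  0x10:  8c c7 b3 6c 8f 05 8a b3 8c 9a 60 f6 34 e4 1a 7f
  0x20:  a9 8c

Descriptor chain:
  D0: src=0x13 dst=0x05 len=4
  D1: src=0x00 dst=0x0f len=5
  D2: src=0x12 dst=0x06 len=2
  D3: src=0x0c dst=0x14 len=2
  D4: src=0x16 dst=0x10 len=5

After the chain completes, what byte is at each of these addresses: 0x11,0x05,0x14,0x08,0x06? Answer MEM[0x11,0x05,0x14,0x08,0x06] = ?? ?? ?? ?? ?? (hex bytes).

  after D0: wrote 4B at 0x05 = 6c8f058a
  after D1: wrote 5B at 0x0f = 7e1769e396
  after D2: wrote 2B at 0x06 = e396
  after D3: wrote 2B at 0x14 = ea3c
  after D4: wrote 5B at 0x10 = 8ab38c9a60
query mem[0x11]=0xb3, mem[0x05]=0x6c, mem[0x14]=0x60, mem[0x08]=0x8a, mem[0x06]=0xe3

MEM[0x11,0x05,0x14,0x08,0x06] = b3 6c 60 8a e3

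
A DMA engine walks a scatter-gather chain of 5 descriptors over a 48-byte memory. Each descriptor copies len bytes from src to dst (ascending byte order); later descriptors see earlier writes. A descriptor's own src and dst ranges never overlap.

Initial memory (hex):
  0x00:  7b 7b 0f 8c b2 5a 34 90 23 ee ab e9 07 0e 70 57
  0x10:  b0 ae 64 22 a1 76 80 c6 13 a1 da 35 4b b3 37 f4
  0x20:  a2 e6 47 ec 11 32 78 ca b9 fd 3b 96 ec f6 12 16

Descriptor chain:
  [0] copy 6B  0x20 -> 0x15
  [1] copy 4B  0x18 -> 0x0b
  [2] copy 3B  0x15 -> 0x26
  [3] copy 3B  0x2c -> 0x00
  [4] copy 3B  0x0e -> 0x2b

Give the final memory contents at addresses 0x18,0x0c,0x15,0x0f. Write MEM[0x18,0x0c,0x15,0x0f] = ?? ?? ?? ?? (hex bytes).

  after D0: wrote 6B at 0x15 = a2e647ec1132
  after D1: wrote 4B at 0x0b = ec113235
  after D2: wrote 3B at 0x26 = a2e647
  after D3: wrote 3B at 0x00 = ecf612
  after D4: wrote 3B at 0x2b = 3557b0
query mem[0x18]=0xec, mem[0x0c]=0x11, mem[0x15]=0xa2, mem[0x0f]=0x57

MEM[0x18,0x0c,0x15,0x0f] = ec 11 a2 57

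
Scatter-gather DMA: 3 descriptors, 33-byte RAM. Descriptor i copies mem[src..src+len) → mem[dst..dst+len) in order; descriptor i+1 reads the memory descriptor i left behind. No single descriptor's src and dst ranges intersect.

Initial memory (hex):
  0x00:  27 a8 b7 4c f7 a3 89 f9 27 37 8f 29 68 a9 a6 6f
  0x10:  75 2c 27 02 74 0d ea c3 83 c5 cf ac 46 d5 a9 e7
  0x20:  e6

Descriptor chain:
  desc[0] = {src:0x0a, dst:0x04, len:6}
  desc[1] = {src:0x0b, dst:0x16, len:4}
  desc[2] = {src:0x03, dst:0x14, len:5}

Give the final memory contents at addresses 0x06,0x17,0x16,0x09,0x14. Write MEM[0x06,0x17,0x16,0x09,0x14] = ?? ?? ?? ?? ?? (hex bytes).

[0] 0x0a->0x04 len=6 : 8f 29 68 a9 a6 6f
[1] 0x0b->0x16 len=4 : 29 68 a9 a6
[2] 0x03->0x14 len=5 : 4c 8f 29 68 a9
query mem[0x06]=0x68, mem[0x17]=0x68, mem[0x16]=0x29, mem[0x09]=0x6f, mem[0x14]=0x4c

MEM[0x06,0x17,0x16,0x09,0x14] = 68 68 29 6f 4c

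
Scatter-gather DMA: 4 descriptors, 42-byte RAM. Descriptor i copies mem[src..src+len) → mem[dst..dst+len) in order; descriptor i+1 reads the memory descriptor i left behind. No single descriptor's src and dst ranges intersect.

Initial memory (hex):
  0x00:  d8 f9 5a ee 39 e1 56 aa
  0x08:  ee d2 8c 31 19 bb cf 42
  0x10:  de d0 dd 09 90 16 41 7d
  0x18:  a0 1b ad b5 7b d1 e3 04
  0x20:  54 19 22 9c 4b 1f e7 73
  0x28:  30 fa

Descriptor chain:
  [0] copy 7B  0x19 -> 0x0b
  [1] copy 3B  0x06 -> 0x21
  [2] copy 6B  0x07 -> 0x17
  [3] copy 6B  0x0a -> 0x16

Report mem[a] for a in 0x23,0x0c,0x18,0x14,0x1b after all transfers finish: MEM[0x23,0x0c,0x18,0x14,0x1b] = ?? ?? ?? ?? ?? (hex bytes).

  after D0: wrote 7B at 0x0b = 1badb57bd1e304
  after D1: wrote 3B at 0x21 = 56aaee
  after D2: wrote 6B at 0x17 = aaeed28c1bad
  after D3: wrote 6B at 0x16 = 8c1badb57bd1
query mem[0x23]=0xee, mem[0x0c]=0xad, mem[0x18]=0xad, mem[0x14]=0x90, mem[0x1b]=0xd1

MEM[0x23,0x0c,0x18,0x14,0x1b] = ee ad ad 90 d1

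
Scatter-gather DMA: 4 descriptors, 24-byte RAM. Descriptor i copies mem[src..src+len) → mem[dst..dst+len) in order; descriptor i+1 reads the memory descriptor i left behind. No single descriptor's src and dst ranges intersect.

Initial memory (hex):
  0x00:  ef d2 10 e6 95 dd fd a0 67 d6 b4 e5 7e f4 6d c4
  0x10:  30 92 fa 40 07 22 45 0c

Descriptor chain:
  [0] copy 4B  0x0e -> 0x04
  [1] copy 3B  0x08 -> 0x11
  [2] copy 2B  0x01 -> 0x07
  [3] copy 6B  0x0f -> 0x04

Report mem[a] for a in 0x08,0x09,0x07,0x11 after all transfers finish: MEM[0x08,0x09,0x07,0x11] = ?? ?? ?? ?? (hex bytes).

MEM[0x08,0x09,0x07,0x11] = b4 07 d6 67

#0 dst[0x04+4] := {0x6d,0xc4,0x30,0x92}
#1 dst[0x11+3] := {0x67,0xd6,0xb4}
#2 dst[0x07+2] := {0xd2,0x10}
#3 dst[0x04+6] := {0xc4,0x30,0x67,0xd6,0xb4,0x07}
query mem[0x08]=0xb4, mem[0x09]=0x07, mem[0x07]=0xd6, mem[0x11]=0x67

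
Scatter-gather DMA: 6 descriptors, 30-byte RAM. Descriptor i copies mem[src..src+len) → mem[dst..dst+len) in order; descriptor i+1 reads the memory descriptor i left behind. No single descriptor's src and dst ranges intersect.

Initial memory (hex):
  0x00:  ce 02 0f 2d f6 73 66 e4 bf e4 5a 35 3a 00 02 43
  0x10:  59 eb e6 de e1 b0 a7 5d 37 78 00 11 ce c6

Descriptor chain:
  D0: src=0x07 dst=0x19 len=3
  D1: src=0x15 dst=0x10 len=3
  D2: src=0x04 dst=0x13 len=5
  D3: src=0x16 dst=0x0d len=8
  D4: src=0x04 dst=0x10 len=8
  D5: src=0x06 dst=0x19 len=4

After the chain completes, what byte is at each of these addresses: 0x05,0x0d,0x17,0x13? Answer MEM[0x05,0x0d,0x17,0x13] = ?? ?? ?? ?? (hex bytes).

MEM[0x05,0x0d,0x17,0x13] = 73 e4 35 e4

[0] 0x07->0x19 len=3 : e4 bf e4
[1] 0x15->0x10 len=3 : b0 a7 5d
[2] 0x04->0x13 len=5 : f6 73 66 e4 bf
[3] 0x16->0x0d len=8 : e4 bf 37 e4 bf e4 ce c6
[4] 0x04->0x10 len=8 : f6 73 66 e4 bf e4 5a 35
[5] 0x06->0x19 len=4 : 66 e4 bf e4
query mem[0x05]=0x73, mem[0x0d]=0xe4, mem[0x17]=0x35, mem[0x13]=0xe4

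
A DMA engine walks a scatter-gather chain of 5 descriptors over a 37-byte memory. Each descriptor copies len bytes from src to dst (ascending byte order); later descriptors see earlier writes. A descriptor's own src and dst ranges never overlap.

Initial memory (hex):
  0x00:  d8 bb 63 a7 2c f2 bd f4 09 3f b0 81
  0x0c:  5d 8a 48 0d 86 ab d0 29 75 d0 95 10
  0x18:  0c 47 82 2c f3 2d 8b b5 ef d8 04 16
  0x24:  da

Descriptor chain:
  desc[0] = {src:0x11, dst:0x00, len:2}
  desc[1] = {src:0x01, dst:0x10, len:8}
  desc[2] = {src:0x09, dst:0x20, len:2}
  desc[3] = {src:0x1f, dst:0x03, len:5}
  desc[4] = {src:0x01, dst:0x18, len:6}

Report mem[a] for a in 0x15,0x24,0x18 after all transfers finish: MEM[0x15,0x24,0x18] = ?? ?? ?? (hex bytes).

MEM[0x15,0x24,0x18] = bd da d0

[0] 0x11->0x00 len=2 : ab d0
[1] 0x01->0x10 len=8 : d0 63 a7 2c f2 bd f4 09
[2] 0x09->0x20 len=2 : 3f b0
[3] 0x1f->0x03 len=5 : b5 3f b0 04 16
[4] 0x01->0x18 len=6 : d0 63 b5 3f b0 04
query mem[0x15]=0xbd, mem[0x24]=0xda, mem[0x18]=0xd0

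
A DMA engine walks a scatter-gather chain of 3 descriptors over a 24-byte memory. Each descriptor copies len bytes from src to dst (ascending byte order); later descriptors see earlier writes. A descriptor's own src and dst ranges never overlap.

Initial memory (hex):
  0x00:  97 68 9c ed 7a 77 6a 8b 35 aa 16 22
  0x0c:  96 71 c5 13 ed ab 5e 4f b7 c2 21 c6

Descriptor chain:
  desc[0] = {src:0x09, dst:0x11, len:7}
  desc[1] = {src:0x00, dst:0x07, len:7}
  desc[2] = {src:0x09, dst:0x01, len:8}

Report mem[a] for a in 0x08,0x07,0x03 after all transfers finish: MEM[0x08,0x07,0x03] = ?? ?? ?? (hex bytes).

  after D0: wrote 7B at 0x11 = aa16229671c513
  after D1: wrote 7B at 0x07 = 97689ced7a776a
  after D2: wrote 8B at 0x01 = 9ced7a776ac513ed
query mem[0x08]=0xed, mem[0x07]=0x13, mem[0x03]=0x7a

MEM[0x08,0x07,0x03] = ed 13 7a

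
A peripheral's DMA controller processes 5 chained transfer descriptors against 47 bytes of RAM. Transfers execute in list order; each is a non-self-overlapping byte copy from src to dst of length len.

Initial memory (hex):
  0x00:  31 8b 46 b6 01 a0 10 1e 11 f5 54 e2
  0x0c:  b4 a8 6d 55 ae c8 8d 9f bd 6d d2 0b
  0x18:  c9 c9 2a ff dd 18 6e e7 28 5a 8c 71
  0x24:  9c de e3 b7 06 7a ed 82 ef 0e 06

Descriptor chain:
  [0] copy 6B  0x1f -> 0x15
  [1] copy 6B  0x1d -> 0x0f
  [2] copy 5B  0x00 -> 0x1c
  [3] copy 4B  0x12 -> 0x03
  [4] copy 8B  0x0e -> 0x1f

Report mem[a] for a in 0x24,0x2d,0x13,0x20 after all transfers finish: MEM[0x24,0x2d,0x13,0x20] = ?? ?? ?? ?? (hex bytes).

MEM[0x24,0x2d,0x13,0x20] = 5a 0e 5a 18

D0: mem[0x15..0x1a] <- [e7 28 5a 8c 71 9c]
D1: mem[0x0f..0x14] <- [18 6e e7 28 5a 8c]
D2: mem[0x1c..0x20] <- [31 8b 46 b6 01]
D3: mem[0x03..0x06] <- [28 5a 8c e7]
D4: mem[0x1f..0x26] <- [6d 18 6e e7 28 5a 8c e7]
query mem[0x24]=0x5a, mem[0x2d]=0x0e, mem[0x13]=0x5a, mem[0x20]=0x18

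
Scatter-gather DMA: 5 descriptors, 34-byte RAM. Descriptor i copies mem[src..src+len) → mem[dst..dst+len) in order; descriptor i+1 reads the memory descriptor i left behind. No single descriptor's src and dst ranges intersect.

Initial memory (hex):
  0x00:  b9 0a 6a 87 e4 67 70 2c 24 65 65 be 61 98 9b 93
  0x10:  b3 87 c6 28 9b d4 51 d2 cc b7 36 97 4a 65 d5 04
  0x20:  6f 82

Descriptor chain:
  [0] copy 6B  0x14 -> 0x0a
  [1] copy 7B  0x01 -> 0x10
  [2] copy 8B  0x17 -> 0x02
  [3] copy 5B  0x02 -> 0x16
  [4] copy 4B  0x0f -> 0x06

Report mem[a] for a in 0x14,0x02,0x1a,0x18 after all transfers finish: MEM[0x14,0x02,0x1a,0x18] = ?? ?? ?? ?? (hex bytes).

  after D0: wrote 6B at 0x0a = 9bd451d2ccb7
  after D1: wrote 7B at 0x10 = 0a6a87e467702c
  after D2: wrote 8B at 0x02 = d2ccb736974a65d5
  after D3: wrote 5B at 0x16 = d2ccb73697
  after D4: wrote 4B at 0x06 = b70a6a87
query mem[0x14]=0x67, mem[0x02]=0xd2, mem[0x1a]=0x97, mem[0x18]=0xb7

MEM[0x14,0x02,0x1a,0x18] = 67 d2 97 b7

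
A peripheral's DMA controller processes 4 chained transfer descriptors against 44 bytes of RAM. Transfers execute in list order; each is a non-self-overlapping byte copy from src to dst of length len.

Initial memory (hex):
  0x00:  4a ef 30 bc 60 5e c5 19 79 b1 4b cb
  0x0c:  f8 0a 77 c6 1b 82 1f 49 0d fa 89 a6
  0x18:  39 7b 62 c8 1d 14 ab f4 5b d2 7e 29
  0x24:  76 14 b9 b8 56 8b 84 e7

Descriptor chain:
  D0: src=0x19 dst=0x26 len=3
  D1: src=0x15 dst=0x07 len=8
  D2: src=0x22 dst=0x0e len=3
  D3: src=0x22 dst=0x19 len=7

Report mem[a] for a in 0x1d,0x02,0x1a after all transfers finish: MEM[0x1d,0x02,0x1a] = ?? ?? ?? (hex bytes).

D0: mem[0x26..0x28] <- [7b 62 c8]
D1: mem[0x07..0x0e] <- [fa 89 a6 39 7b 62 c8 1d]
D2: mem[0x0e..0x10] <- [7e 29 76]
D3: mem[0x19..0x1f] <- [7e 29 76 14 7b 62 c8]
query mem[0x1d]=0x7b, mem[0x02]=0x30, mem[0x1a]=0x29

MEM[0x1d,0x02,0x1a] = 7b 30 29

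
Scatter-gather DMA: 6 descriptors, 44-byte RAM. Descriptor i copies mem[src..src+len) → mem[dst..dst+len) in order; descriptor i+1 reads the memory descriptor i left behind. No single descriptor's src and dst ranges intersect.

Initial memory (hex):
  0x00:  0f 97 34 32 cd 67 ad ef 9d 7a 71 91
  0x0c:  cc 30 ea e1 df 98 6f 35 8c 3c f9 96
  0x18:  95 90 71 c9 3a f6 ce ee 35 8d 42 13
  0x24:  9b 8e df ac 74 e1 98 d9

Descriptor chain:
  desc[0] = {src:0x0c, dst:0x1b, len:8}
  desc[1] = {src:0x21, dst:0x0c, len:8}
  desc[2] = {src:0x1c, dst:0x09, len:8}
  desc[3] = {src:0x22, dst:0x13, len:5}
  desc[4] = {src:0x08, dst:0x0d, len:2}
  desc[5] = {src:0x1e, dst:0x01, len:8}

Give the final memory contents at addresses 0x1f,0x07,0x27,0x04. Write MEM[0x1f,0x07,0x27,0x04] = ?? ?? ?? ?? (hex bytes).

D0: mem[0x1b..0x22] <- [cc 30 ea e1 df 98 6f 35]
D1: mem[0x0c..0x13] <- [6f 35 13 9b 8e df ac 74]
D2: mem[0x09..0x10] <- [30 ea e1 df 98 6f 35 13]
D3: mem[0x13..0x17] <- [35 13 9b 8e df]
D4: mem[0x0d..0x0e] <- [9d 30]
D5: mem[0x01..0x08] <- [e1 df 98 6f 35 13 9b 8e]
query mem[0x1f]=0xdf, mem[0x07]=0x9b, mem[0x27]=0xac, mem[0x04]=0x6f

MEM[0x1f,0x07,0x27,0x04] = df 9b ac 6f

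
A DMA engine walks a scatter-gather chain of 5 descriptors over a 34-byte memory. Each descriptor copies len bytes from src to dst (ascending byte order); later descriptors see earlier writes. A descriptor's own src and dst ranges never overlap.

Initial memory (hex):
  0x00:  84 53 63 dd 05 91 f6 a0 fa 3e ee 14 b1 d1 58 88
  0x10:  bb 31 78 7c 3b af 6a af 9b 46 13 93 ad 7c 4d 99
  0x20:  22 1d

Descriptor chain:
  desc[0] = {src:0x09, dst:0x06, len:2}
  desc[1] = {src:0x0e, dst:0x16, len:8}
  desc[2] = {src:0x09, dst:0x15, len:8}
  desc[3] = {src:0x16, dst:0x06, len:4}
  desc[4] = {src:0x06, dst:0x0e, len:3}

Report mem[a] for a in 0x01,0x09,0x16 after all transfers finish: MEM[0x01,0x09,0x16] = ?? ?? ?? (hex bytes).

#0 dst[0x06+2] := {0x3e,0xee}
#1 dst[0x16+8] := {0x58,0x88,0xbb,0x31,0x78,0x7c,0x3b,0xaf}
#2 dst[0x15+8] := {0x3e,0xee,0x14,0xb1,0xd1,0x58,0x88,0xbb}
#3 dst[0x06+4] := {0xee,0x14,0xb1,0xd1}
#4 dst[0x0e+3] := {0xee,0x14,0xb1}
query mem[0x01]=0x53, mem[0x09]=0xd1, mem[0x16]=0xee

MEM[0x01,0x09,0x16] = 53 d1 ee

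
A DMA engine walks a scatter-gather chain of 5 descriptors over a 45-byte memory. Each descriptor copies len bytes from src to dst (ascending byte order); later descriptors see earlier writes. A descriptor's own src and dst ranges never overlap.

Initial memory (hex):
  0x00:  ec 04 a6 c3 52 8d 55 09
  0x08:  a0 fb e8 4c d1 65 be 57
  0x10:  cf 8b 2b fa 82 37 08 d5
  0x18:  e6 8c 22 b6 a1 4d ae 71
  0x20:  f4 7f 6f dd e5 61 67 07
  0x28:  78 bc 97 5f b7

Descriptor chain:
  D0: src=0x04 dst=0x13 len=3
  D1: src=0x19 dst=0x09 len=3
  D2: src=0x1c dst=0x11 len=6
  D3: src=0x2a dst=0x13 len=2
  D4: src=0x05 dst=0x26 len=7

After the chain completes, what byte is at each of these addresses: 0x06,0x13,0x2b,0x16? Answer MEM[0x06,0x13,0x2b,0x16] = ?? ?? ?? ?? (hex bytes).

  after D0: wrote 3B at 0x13 = 528d55
  after D1: wrote 3B at 0x09 = 8c22b6
  after D2: wrote 6B at 0x11 = a14dae71f47f
  after D3: wrote 2B at 0x13 = 975f
  after D4: wrote 7B at 0x26 = 8d5509a08c22b6
query mem[0x06]=0x55, mem[0x13]=0x97, mem[0x2b]=0x22, mem[0x16]=0x7f

MEM[0x06,0x13,0x2b,0x16] = 55 97 22 7f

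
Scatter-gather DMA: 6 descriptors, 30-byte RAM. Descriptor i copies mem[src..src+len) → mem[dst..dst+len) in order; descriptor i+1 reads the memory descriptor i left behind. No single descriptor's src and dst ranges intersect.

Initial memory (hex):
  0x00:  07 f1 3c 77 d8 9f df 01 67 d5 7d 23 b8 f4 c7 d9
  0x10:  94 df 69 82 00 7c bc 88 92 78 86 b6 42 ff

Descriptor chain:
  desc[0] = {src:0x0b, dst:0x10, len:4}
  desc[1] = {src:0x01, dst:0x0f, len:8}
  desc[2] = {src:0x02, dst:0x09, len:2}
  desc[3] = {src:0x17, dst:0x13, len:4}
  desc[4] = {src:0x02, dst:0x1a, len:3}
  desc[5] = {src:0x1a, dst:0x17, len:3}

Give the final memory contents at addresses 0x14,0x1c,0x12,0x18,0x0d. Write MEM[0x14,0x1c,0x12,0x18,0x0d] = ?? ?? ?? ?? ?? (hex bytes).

MEM[0x14,0x1c,0x12,0x18,0x0d] = 92 d8 d8 77 f4

D0: mem[0x10..0x13] <- [23 b8 f4 c7]
D1: mem[0x0f..0x16] <- [f1 3c 77 d8 9f df 01 67]
D2: mem[0x09..0x0a] <- [3c 77]
D3: mem[0x13..0x16] <- [88 92 78 86]
D4: mem[0x1a..0x1c] <- [3c 77 d8]
D5: mem[0x17..0x19] <- [3c 77 d8]
query mem[0x14]=0x92, mem[0x1c]=0xd8, mem[0x12]=0xd8, mem[0x18]=0x77, mem[0x0d]=0xf4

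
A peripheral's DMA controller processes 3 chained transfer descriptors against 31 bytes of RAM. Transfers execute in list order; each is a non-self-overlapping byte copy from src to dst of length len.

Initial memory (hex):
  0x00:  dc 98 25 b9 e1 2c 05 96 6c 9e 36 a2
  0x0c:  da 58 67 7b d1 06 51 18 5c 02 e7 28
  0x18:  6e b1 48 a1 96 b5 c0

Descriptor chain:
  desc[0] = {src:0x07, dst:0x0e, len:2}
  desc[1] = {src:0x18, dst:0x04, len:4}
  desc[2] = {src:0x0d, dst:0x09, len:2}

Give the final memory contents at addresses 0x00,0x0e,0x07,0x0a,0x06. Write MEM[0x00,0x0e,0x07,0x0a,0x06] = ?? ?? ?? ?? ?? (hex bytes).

#0 dst[0x0e+2] := {0x96,0x6c}
#1 dst[0x04+4] := {0x6e,0xb1,0x48,0xa1}
#2 dst[0x09+2] := {0x58,0x96}
query mem[0x00]=0xdc, mem[0x0e]=0x96, mem[0x07]=0xa1, mem[0x0a]=0x96, mem[0x06]=0x48

MEM[0x00,0x0e,0x07,0x0a,0x06] = dc 96 a1 96 48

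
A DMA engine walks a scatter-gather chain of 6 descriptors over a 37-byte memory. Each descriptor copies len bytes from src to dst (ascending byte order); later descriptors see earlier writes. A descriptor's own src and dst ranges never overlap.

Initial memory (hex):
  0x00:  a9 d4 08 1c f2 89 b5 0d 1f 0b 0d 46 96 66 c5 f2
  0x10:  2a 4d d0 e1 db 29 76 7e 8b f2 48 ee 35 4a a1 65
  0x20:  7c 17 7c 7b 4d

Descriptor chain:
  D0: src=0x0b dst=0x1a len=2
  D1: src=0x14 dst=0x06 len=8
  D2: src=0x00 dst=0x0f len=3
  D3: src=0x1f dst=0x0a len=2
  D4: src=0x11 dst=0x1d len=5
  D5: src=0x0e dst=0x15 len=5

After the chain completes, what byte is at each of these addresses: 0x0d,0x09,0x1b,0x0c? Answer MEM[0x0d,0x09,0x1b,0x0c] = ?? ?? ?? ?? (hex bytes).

D0: mem[0x1a..0x1b] <- [46 96]
D1: mem[0x06..0x0d] <- [db 29 76 7e 8b f2 46 96]
D2: mem[0x0f..0x11] <- [a9 d4 08]
D3: mem[0x0a..0x0b] <- [65 7c]
D4: mem[0x1d..0x21] <- [08 d0 e1 db 29]
D5: mem[0x15..0x19] <- [c5 a9 d4 08 d0]
query mem[0x0d]=0x96, mem[0x09]=0x7e, mem[0x1b]=0x96, mem[0x0c]=0x46

MEM[0x0d,0x09,0x1b,0x0c] = 96 7e 96 46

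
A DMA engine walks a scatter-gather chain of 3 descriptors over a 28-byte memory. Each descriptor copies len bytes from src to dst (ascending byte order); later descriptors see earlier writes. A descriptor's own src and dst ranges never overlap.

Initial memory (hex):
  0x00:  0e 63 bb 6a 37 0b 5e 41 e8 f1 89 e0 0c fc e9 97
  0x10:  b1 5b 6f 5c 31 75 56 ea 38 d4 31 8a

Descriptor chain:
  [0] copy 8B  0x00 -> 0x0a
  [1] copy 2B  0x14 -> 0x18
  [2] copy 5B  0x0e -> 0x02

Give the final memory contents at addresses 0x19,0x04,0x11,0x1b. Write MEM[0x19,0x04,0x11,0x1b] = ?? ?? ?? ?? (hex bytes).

MEM[0x19,0x04,0x11,0x1b] = 75 5e 41 8a

D0: mem[0x0a..0x11] <- [0e 63 bb 6a 37 0b 5e 41]
D1: mem[0x18..0x19] <- [31 75]
D2: mem[0x02..0x06] <- [37 0b 5e 41 6f]
query mem[0x19]=0x75, mem[0x04]=0x5e, mem[0x11]=0x41, mem[0x1b]=0x8a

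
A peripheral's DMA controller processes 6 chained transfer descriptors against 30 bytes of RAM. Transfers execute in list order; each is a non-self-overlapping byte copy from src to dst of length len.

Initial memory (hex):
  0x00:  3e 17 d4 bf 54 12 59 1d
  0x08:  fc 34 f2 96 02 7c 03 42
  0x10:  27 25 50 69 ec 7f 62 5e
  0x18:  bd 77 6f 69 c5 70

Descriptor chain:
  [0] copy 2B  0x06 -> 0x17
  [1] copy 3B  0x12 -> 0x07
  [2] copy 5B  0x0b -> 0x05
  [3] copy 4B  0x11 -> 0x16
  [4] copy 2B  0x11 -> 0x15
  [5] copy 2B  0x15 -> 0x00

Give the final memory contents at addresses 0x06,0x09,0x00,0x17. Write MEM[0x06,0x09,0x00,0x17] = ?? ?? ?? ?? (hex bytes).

#0 dst[0x17+2] := {0x59,0x1d}
#1 dst[0x07+3] := {0x50,0x69,0xec}
#2 dst[0x05+5] := {0x96,0x02,0x7c,0x03,0x42}
#3 dst[0x16+4] := {0x25,0x50,0x69,0xec}
#4 dst[0x15+2] := {0x25,0x50}
#5 dst[0x00+2] := {0x25,0x50}
query mem[0x06]=0x02, mem[0x09]=0x42, mem[0x00]=0x25, mem[0x17]=0x50

MEM[0x06,0x09,0x00,0x17] = 02 42 25 50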